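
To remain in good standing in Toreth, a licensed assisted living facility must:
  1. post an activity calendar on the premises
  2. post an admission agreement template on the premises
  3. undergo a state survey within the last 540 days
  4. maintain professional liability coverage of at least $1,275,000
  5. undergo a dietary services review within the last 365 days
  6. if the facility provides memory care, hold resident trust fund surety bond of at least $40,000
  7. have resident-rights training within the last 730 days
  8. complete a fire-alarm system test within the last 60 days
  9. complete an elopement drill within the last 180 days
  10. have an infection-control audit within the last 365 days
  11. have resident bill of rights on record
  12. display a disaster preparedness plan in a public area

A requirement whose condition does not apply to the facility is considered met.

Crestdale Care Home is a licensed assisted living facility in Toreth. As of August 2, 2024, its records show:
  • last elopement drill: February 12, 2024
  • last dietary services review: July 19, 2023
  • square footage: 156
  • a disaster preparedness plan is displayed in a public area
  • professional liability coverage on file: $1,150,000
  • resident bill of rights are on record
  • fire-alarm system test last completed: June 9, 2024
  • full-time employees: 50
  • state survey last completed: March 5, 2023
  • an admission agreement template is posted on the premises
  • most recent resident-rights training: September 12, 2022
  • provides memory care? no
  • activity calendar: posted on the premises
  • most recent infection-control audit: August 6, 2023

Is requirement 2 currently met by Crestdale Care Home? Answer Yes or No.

2. admission agreement template present → met

Yes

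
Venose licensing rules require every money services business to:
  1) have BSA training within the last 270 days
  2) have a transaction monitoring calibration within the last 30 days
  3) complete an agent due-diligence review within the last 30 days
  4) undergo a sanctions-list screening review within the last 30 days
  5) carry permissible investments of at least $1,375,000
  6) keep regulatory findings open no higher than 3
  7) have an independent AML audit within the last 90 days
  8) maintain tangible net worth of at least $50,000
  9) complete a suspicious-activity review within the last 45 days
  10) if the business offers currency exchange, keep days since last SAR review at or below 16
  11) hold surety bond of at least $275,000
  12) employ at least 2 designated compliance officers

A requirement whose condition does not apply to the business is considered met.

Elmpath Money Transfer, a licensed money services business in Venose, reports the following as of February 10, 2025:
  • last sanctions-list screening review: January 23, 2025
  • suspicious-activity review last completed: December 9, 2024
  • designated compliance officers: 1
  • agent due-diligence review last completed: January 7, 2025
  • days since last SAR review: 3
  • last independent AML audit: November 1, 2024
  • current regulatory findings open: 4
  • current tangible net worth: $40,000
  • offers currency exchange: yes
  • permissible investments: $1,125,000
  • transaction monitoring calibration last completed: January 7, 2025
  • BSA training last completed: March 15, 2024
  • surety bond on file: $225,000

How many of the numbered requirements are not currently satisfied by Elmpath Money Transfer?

10

1. BSA training 332 days ago vs limit 270 → not met
2. transaction monitoring calibration 34 days ago vs limit 30 → not met
3. agent due-diligence review 34 days ago vs limit 30 → not met
4. sanctions-list screening review 18 days ago vs limit 30 → met
5. permissible investments $1,125,000 < $1,375,000 → not met
6. regulatory findings open 4 > 3 → not met
7. independent AML audit 101 days ago vs limit 90 → not met
8. tangible net worth $40,000 < $50,000 → not met
9. suspicious-activity review 63 days ago vs limit 45 → not met
10. condition 'offers currency exchange' holds; days since last SAR review 3 ≤ 16 → met
11. surety bond $225,000 < $275,000 → not met
12. designated compliance officers 1 < 2 → not met
Not met: 10 of 12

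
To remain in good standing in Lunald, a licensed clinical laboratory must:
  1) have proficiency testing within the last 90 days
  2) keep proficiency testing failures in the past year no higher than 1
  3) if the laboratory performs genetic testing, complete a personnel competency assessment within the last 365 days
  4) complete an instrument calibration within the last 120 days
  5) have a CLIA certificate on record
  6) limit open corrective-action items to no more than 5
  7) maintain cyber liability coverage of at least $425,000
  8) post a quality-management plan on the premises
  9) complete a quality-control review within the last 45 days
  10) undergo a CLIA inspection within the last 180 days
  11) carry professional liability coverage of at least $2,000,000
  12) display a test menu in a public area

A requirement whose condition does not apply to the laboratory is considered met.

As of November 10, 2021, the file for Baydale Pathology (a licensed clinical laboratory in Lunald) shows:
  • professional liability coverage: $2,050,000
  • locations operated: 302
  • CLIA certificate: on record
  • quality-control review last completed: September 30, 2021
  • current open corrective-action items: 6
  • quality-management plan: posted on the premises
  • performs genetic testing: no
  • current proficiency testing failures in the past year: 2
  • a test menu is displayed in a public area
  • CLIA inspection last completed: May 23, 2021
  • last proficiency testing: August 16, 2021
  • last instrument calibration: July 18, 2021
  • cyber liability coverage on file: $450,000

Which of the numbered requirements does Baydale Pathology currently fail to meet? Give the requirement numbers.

1. proficiency testing 86 days ago vs limit 90 → met
2. proficiency testing failures in the past year 2 > 1 → not met
3. condition 'performs genetic testing' does not hold → requirement n/a → met
4. instrument calibration 115 days ago vs limit 120 → met
5. CLIA certificate present → met
6. open corrective-action items 6 > 5 → not met
7. cyber liability coverage $450,000 ≥ $425,000 → met
8. quality-management plan present → met
9. quality-control review 41 days ago vs limit 45 → met
10. CLIA inspection 171 days ago vs limit 180 → met
11. professional liability coverage $2,050,000 ≥ $2,000,000 → met
12. test menu present → met
Not met: 2, 6

2, 6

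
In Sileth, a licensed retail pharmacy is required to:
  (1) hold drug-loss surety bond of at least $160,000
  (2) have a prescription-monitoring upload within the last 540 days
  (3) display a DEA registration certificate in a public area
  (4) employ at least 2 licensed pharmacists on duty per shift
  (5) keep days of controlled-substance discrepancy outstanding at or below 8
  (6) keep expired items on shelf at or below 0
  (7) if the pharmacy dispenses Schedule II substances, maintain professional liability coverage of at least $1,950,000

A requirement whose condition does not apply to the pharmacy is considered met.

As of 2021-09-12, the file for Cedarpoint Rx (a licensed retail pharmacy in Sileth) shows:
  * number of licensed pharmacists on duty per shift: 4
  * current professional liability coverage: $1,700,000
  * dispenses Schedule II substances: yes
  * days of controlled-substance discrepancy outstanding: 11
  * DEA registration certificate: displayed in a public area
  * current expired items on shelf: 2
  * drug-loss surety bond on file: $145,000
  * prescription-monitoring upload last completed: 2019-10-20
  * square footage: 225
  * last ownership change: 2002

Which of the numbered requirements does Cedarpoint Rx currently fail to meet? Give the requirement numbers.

1. drug-loss surety bond $145,000 < $160,000 → not met
2. prescription-monitoring upload 693 days ago vs limit 540 → not met
3. DEA registration certificate present → met
4. licensed pharmacists on duty per shift 4 ≥ 2 → met
5. days of controlled-substance discrepancy outstanding 11 > 8 → not met
6. expired items on shelf 2 > 0 → not met
7. condition 'dispenses Schedule II substances' holds; professional liability coverage $1,700,000 < $1,950,000 → not met
Not met: 1, 2, 5, 6, 7

1, 2, 5, 6, 7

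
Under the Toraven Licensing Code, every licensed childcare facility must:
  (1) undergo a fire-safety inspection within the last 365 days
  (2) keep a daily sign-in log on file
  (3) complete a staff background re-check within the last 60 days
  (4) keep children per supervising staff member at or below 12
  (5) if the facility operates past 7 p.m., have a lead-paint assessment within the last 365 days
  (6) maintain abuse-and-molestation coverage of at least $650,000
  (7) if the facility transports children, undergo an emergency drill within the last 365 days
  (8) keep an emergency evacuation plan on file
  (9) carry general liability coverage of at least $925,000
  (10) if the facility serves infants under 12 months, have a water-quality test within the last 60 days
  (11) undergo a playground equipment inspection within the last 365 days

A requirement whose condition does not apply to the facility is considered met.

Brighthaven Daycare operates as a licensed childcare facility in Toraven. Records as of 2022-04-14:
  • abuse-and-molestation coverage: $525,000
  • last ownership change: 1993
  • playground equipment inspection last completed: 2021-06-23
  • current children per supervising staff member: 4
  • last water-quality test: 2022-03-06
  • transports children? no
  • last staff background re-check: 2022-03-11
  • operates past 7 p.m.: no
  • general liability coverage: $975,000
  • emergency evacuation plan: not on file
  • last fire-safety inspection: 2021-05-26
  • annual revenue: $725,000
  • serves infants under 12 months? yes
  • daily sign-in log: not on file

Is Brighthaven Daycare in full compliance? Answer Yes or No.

1. fire-safety inspection 323 days ago vs limit 365 → met
2. daily sign-in log absent → not met
3. staff background re-check 34 days ago vs limit 60 → met
4. children per supervising staff member 4 ≤ 12 → met
5. condition 'operates past 7 p.m.' does not hold → requirement n/a → met
6. abuse-and-molestation coverage $525,000 < $650,000 → not met
7. condition 'transports children' does not hold → requirement n/a → met
8. emergency evacuation plan absent → not met
9. general liability coverage $975,000 ≥ $925,000 → met
10. condition 'serves infants under 12 months' holds; water-quality test 39 days ago vs limit 60 → met
11. playground equipment inspection 295 days ago vs limit 365 → met
Not met: 2, 6, 8

No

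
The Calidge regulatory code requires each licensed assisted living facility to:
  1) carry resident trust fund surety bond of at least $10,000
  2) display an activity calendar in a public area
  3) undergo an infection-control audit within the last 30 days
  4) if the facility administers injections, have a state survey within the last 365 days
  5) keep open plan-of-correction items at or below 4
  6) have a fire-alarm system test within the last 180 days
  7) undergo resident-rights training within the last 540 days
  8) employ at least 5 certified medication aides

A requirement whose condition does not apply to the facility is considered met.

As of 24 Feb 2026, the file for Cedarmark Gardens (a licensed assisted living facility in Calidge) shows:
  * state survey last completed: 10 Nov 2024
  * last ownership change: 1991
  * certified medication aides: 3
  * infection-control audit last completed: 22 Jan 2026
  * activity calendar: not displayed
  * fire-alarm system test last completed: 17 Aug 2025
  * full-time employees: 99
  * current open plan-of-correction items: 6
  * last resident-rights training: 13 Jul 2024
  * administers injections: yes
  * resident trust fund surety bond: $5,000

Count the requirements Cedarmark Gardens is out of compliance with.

8

1. resident trust fund surety bond $5,000 < $10,000 → not met
2. activity calendar absent → not met
3. infection-control audit 33 days ago vs limit 30 → not met
4. condition 'administers injections' holds; state survey 471 days ago vs limit 365 → not met
5. open plan-of-correction items 6 > 4 → not met
6. fire-alarm system test 191 days ago vs limit 180 → not met
7. resident-rights training 591 days ago vs limit 540 → not met
8. certified medication aides 3 < 5 → not met
Not met: 8 of 8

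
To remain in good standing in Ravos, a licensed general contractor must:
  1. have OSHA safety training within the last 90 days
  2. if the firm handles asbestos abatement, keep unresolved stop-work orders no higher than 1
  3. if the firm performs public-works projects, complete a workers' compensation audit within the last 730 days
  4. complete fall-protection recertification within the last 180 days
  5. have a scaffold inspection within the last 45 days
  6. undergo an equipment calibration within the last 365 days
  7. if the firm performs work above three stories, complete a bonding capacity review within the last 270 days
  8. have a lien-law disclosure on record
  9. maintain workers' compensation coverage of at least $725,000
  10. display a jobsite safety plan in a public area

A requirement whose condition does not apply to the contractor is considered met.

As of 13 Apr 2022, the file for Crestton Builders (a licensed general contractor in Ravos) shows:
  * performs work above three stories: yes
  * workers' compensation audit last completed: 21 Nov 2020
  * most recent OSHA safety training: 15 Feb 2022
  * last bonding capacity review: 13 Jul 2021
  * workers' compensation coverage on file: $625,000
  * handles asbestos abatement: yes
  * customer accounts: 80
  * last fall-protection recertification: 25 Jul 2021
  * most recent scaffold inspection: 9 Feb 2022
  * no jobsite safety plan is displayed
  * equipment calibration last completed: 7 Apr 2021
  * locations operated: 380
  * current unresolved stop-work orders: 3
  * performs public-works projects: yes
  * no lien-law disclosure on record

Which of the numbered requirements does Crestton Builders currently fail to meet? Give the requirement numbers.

2, 4, 5, 6, 7, 8, 9, 10

1. OSHA safety training 57 days ago vs limit 90 → met
2. condition 'handles asbestos abatement' holds; unresolved stop-work orders 3 > 1 → not met
3. condition 'performs public-works projects' holds; workers' compensation audit 508 days ago vs limit 730 → met
4. fall-protection recertification 262 days ago vs limit 180 → not met
5. scaffold inspection 63 days ago vs limit 45 → not met
6. equipment calibration 371 days ago vs limit 365 → not met
7. condition 'performs work above three stories' holds; bonding capacity review 274 days ago vs limit 270 → not met
8. lien-law disclosure absent → not met
9. workers' compensation coverage $625,000 < $725,000 → not met
10. jobsite safety plan absent → not met
Not met: 2, 4, 5, 6, 7, 8, 9, 10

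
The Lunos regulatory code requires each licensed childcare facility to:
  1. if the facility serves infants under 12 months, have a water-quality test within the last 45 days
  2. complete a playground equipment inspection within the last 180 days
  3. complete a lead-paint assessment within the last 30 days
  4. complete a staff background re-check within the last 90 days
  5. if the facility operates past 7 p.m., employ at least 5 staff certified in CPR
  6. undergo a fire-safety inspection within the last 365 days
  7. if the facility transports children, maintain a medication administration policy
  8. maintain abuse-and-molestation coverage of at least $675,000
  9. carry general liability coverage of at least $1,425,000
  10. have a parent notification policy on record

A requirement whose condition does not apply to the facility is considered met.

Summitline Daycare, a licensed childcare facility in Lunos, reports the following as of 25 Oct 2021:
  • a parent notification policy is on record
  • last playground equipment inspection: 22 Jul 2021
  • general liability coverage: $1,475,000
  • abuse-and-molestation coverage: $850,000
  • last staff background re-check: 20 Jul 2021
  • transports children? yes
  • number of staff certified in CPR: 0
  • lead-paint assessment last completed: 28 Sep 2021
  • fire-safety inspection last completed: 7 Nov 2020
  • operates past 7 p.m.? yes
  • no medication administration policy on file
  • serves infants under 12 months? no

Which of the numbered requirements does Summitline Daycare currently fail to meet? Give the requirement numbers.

1. condition 'serves infants under 12 months' does not hold → requirement n/a → met
2. playground equipment inspection 95 days ago vs limit 180 → met
3. lead-paint assessment 27 days ago vs limit 30 → met
4. staff background re-check 97 days ago vs limit 90 → not met
5. condition 'operates past 7 p.m.' holds; staff certified in CPR 0 < 5 → not met
6. fire-safety inspection 352 days ago vs limit 365 → met
7. condition 'transports children' holds; medication administration policy absent → not met
8. abuse-and-molestation coverage $850,000 ≥ $675,000 → met
9. general liability coverage $1,475,000 ≥ $1,425,000 → met
10. parent notification policy present → met
Not met: 4, 5, 7

4, 5, 7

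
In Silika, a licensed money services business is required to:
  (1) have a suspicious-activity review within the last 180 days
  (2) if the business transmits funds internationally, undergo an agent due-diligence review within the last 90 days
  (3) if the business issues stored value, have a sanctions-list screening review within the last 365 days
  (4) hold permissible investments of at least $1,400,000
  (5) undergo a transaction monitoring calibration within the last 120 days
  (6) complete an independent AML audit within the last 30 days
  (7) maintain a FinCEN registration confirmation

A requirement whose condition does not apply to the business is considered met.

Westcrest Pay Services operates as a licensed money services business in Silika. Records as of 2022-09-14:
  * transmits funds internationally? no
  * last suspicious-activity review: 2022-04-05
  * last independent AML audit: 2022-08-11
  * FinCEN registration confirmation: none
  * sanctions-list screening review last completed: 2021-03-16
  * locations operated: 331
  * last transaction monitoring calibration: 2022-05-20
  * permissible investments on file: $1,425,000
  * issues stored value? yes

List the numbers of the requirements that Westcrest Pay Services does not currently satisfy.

1. suspicious-activity review 162 days ago vs limit 180 → met
2. condition 'transmits funds internationally' does not hold → requirement n/a → met
3. condition 'issues stored value' holds; sanctions-list screening review 547 days ago vs limit 365 → not met
4. permissible investments $1,425,000 ≥ $1,400,000 → met
5. transaction monitoring calibration 117 days ago vs limit 120 → met
6. independent AML audit 34 days ago vs limit 30 → not met
7. FinCEN registration confirmation absent → not met
Not met: 3, 6, 7

3, 6, 7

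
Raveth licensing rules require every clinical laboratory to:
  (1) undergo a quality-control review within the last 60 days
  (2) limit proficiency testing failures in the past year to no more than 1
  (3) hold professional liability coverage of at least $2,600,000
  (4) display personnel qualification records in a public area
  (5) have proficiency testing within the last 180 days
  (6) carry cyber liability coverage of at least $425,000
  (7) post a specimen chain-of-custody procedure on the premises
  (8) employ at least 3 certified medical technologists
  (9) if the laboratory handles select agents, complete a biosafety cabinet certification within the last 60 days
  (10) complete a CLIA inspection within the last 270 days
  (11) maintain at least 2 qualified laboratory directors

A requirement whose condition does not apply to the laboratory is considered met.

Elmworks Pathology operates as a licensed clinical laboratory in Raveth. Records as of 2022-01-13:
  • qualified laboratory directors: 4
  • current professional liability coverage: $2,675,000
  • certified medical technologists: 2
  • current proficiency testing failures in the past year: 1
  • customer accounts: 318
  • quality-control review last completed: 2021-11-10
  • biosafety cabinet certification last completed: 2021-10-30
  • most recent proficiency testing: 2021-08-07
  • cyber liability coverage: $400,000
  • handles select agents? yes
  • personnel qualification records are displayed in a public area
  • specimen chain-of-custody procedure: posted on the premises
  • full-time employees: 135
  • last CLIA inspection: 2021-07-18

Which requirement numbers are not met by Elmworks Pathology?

1. quality-control review 64 days ago vs limit 60 → not met
2. proficiency testing failures in the past year 1 ≤ 1 → met
3. professional liability coverage $2,675,000 ≥ $2,600,000 → met
4. personnel qualification records present → met
5. proficiency testing 159 days ago vs limit 180 → met
6. cyber liability coverage $400,000 < $425,000 → not met
7. specimen chain-of-custody procedure present → met
8. certified medical technologists 2 < 3 → not met
9. condition 'handles select agents' holds; biosafety cabinet certification 75 days ago vs limit 60 → not met
10. CLIA inspection 179 days ago vs limit 270 → met
11. qualified laboratory directors 4 ≥ 2 → met
Not met: 1, 6, 8, 9

1, 6, 8, 9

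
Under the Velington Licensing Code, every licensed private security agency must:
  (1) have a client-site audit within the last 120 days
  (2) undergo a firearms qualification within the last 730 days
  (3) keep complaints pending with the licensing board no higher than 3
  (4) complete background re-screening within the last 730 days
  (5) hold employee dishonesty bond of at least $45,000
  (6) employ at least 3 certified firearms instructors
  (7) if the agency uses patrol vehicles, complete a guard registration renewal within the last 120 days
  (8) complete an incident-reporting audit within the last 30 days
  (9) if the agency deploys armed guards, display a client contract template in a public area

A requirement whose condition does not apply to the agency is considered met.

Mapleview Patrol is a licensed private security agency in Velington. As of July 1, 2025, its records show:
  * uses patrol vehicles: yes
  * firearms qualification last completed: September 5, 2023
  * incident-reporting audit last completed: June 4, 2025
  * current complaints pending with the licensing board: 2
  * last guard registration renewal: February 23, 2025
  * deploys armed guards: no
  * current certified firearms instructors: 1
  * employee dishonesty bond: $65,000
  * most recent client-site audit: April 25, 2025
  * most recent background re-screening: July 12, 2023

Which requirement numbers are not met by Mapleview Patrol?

1. client-site audit 67 days ago vs limit 120 → met
2. firearms qualification 665 days ago vs limit 730 → met
3. complaints pending with the licensing board 2 ≤ 3 → met
4. background re-screening 720 days ago vs limit 730 → met
5. employee dishonesty bond $65,000 ≥ $45,000 → met
6. certified firearms instructors 1 < 3 → not met
7. condition 'uses patrol vehicles' holds; guard registration renewal 128 days ago vs limit 120 → not met
8. incident-reporting audit 27 days ago vs limit 30 → met
9. condition 'deploys armed guards' does not hold → requirement n/a → met
Not met: 6, 7

6, 7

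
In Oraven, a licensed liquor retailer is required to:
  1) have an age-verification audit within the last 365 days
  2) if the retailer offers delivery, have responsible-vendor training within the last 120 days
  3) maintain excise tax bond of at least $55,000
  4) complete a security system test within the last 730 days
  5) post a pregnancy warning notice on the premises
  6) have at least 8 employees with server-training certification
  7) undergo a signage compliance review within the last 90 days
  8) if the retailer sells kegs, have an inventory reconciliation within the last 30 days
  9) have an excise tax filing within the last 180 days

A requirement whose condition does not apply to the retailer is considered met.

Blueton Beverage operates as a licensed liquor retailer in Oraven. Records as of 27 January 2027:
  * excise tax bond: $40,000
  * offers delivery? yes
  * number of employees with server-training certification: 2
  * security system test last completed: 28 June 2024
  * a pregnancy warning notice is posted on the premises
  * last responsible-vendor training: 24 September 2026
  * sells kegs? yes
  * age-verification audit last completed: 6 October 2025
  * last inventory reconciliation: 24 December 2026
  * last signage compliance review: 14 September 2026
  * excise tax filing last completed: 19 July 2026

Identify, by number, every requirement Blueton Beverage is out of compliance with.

1. age-verification audit 478 days ago vs limit 365 → not met
2. condition 'offers delivery' holds; responsible-vendor training 125 days ago vs limit 120 → not met
3. excise tax bond $40,000 < $55,000 → not met
4. security system test 943 days ago vs limit 730 → not met
5. pregnancy warning notice present → met
6. employees with server-training certification 2 < 8 → not met
7. signage compliance review 135 days ago vs limit 90 → not met
8. condition 'sells kegs' holds; inventory reconciliation 34 days ago vs limit 30 → not met
9. excise tax filing 192 days ago vs limit 180 → not met
Not met: 1, 2, 3, 4, 6, 7, 8, 9

1, 2, 3, 4, 6, 7, 8, 9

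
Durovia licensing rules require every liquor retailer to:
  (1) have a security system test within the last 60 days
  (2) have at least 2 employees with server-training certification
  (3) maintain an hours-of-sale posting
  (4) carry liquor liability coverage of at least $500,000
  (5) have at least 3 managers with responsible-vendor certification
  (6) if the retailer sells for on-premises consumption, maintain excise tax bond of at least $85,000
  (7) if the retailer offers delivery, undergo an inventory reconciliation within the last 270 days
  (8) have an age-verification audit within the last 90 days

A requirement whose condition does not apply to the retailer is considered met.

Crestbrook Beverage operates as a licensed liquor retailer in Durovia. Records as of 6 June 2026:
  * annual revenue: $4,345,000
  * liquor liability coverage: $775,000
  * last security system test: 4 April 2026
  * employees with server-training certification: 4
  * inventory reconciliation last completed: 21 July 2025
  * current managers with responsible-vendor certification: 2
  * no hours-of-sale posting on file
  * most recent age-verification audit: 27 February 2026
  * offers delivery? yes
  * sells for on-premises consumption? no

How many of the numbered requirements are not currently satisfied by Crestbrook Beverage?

1. security system test 63 days ago vs limit 60 → not met
2. employees with server-training certification 4 ≥ 2 → met
3. hours-of-sale posting absent → not met
4. liquor liability coverage $775,000 ≥ $500,000 → met
5. managers with responsible-vendor certification 2 < 3 → not met
6. condition 'sells for on-premises consumption' does not hold → requirement n/a → met
7. condition 'offers delivery' holds; inventory reconciliation 320 days ago vs limit 270 → not met
8. age-verification audit 99 days ago vs limit 90 → not met
Not met: 5 of 8

5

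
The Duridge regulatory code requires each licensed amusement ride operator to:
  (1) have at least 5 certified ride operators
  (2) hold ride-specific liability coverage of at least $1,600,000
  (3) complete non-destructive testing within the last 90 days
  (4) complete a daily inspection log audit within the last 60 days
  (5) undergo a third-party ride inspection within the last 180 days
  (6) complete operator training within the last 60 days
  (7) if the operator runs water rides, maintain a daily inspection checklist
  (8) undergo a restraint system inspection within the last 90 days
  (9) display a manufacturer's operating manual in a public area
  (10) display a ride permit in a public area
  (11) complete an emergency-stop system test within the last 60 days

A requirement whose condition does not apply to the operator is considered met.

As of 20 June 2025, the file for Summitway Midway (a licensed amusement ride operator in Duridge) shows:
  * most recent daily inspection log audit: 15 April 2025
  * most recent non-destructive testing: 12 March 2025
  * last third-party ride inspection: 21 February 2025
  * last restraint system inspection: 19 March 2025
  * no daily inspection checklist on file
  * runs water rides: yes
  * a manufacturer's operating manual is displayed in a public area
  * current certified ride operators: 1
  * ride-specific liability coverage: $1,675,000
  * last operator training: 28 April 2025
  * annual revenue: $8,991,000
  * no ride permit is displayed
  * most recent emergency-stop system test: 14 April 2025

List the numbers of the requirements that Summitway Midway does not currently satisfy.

1. certified ride operators 1 < 5 → not met
2. ride-specific liability coverage $1,675,000 ≥ $1,600,000 → met
3. non-destructive testing 100 days ago vs limit 90 → not met
4. daily inspection log audit 66 days ago vs limit 60 → not met
5. third-party ride inspection 119 days ago vs limit 180 → met
6. operator training 53 days ago vs limit 60 → met
7. condition 'runs water rides' holds; daily inspection checklist absent → not met
8. restraint system inspection 93 days ago vs limit 90 → not met
9. manufacturer's operating manual present → met
10. ride permit absent → not met
11. emergency-stop system test 67 days ago vs limit 60 → not met
Not met: 1, 3, 4, 7, 8, 10, 11

1, 3, 4, 7, 8, 10, 11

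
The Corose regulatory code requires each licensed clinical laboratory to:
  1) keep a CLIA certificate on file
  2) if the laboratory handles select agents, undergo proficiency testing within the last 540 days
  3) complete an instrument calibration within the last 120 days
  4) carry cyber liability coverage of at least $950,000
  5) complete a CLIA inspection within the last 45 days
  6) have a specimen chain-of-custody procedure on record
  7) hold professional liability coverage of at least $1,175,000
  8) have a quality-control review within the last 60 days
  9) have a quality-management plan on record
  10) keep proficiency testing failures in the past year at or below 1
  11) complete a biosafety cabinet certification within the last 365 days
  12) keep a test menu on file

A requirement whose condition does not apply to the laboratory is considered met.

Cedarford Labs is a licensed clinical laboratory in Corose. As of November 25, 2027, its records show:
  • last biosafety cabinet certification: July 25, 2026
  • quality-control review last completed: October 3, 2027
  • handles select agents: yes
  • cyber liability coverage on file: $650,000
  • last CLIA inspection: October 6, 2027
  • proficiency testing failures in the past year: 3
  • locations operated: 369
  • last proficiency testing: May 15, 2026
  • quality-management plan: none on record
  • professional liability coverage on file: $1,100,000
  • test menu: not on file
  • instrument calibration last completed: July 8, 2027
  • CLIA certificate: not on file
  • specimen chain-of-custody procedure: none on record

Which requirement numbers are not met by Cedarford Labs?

1. CLIA certificate absent → not met
2. condition 'handles select agents' holds; proficiency testing 559 days ago vs limit 540 → not met
3. instrument calibration 140 days ago vs limit 120 → not met
4. cyber liability coverage $650,000 < $950,000 → not met
5. CLIA inspection 50 days ago vs limit 45 → not met
6. specimen chain-of-custody procedure absent → not met
7. professional liability coverage $1,100,000 < $1,175,000 → not met
8. quality-control review 53 days ago vs limit 60 → met
9. quality-management plan absent → not met
10. proficiency testing failures in the past year 3 > 1 → not met
11. biosafety cabinet certification 488 days ago vs limit 365 → not met
12. test menu absent → not met
Not met: 1, 2, 3, 4, 5, 6, 7, 9, 10, 11, 12

1, 2, 3, 4, 5, 6, 7, 9, 10, 11, 12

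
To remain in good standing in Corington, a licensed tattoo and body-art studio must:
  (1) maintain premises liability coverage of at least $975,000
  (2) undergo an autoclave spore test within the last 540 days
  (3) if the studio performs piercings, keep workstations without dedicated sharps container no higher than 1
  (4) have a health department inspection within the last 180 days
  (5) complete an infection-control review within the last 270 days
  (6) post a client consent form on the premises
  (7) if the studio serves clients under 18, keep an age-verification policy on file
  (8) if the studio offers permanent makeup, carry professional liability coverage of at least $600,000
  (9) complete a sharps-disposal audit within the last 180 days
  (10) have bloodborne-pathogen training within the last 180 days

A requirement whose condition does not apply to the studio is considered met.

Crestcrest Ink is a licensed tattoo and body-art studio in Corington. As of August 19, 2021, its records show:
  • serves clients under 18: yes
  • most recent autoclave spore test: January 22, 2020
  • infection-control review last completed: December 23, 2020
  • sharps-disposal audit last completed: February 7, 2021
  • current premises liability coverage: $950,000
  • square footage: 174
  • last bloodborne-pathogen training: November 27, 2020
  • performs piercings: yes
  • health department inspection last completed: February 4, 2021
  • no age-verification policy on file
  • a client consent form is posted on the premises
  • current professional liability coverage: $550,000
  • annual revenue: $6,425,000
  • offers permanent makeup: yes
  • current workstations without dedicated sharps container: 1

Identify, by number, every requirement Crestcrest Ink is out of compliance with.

1. premises liability coverage $950,000 < $975,000 → not met
2. autoclave spore test 575 days ago vs limit 540 → not met
3. condition 'performs piercings' holds; workstations without dedicated sharps container 1 ≤ 1 → met
4. health department inspection 196 days ago vs limit 180 → not met
5. infection-control review 239 days ago vs limit 270 → met
6. client consent form present → met
7. condition 'serves clients under 18' holds; age-verification policy absent → not met
8. condition 'offers permanent makeup' holds; professional liability coverage $550,000 < $600,000 → not met
9. sharps-disposal audit 193 days ago vs limit 180 → not met
10. bloodborne-pathogen training 265 days ago vs limit 180 → not met
Not met: 1, 2, 4, 7, 8, 9, 10

1, 2, 4, 7, 8, 9, 10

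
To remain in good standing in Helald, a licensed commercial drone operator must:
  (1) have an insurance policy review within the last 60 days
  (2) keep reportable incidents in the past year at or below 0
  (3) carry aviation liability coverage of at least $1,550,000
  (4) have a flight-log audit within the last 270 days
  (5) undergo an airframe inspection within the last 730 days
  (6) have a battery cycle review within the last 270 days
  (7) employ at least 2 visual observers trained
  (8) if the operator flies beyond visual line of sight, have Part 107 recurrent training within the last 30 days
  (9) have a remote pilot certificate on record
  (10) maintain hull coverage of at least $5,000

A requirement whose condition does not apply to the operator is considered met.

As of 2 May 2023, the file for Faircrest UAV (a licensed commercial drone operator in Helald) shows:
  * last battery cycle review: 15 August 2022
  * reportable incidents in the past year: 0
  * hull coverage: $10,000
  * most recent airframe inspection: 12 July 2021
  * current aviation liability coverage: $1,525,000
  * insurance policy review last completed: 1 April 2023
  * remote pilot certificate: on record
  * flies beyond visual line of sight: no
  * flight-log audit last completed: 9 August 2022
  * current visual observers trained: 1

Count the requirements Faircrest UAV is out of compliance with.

1. insurance policy review 31 days ago vs limit 60 → met
2. reportable incidents in the past year 0 ≤ 0 → met
3. aviation liability coverage $1,525,000 < $1,550,000 → not met
4. flight-log audit 266 days ago vs limit 270 → met
5. airframe inspection 659 days ago vs limit 730 → met
6. battery cycle review 260 days ago vs limit 270 → met
7. visual observers trained 1 < 2 → not met
8. condition 'flies beyond visual line of sight' does not hold → requirement n/a → met
9. remote pilot certificate present → met
10. hull coverage $10,000 ≥ $5,000 → met
Not met: 2 of 10

2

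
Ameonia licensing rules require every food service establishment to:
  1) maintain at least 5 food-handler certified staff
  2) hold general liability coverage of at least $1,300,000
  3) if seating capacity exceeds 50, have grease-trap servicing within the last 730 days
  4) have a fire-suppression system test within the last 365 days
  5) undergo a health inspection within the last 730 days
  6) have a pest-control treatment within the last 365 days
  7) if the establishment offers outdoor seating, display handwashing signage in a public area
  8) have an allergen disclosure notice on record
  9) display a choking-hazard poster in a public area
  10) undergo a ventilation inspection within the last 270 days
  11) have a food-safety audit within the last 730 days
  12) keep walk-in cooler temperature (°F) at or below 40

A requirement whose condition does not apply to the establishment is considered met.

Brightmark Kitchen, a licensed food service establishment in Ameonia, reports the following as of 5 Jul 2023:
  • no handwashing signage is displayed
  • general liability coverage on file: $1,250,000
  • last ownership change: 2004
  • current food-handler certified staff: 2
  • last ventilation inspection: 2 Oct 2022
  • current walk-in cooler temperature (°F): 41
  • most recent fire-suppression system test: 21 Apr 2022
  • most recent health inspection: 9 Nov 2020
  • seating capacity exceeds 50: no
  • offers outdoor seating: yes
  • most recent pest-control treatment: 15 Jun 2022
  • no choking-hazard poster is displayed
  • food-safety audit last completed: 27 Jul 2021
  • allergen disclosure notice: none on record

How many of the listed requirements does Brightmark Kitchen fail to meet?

10

1. food-handler certified staff 2 < 5 → not met
2. general liability coverage $1,250,000 < $1,300,000 → not met
3. condition 'seating capacity exceeds 50' does not hold → requirement n/a → met
4. fire-suppression system test 440 days ago vs limit 365 → not met
5. health inspection 968 days ago vs limit 730 → not met
6. pest-control treatment 385 days ago vs limit 365 → not met
7. condition 'offers outdoor seating' holds; handwashing signage absent → not met
8. allergen disclosure notice absent → not met
9. choking-hazard poster absent → not met
10. ventilation inspection 276 days ago vs limit 270 → not met
11. food-safety audit 708 days ago vs limit 730 → met
12. walk-in cooler temperature (°F) 41 > 40 → not met
Not met: 10 of 12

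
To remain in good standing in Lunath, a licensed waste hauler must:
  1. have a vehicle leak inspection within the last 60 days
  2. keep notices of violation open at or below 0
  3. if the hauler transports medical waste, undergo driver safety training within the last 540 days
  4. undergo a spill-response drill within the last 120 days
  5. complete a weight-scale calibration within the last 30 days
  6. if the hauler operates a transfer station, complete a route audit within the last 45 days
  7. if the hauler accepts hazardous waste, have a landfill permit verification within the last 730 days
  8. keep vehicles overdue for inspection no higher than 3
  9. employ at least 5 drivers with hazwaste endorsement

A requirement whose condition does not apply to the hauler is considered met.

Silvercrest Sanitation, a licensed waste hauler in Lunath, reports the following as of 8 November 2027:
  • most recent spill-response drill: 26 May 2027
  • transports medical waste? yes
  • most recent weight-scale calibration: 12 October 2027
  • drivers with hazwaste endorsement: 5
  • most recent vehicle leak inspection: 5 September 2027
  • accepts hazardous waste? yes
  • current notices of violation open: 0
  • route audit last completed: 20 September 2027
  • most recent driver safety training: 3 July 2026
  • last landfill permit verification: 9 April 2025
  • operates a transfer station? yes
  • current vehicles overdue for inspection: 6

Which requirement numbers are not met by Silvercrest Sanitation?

1. vehicle leak inspection 64 days ago vs limit 60 → not met
2. notices of violation open 0 ≤ 0 → met
3. condition 'transports medical waste' holds; driver safety training 493 days ago vs limit 540 → met
4. spill-response drill 166 days ago vs limit 120 → not met
5. weight-scale calibration 27 days ago vs limit 30 → met
6. condition 'operates a transfer station' holds; route audit 49 days ago vs limit 45 → not met
7. condition 'accepts hazardous waste' holds; landfill permit verification 943 days ago vs limit 730 → not met
8. vehicles overdue for inspection 6 > 3 → not met
9. drivers with hazwaste endorsement 5 ≥ 5 → met
Not met: 1, 4, 6, 7, 8

1, 4, 6, 7, 8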